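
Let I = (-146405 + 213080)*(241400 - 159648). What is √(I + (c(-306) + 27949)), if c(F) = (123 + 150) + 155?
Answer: √5450842977 ≈ 73830.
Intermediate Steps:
c(F) = 428 (c(F) = 273 + 155 = 428)
I = 5450814600 (I = 66675*81752 = 5450814600)
√(I + (c(-306) + 27949)) = √(5450814600 + (428 + 27949)) = √(5450814600 + 28377) = √5450842977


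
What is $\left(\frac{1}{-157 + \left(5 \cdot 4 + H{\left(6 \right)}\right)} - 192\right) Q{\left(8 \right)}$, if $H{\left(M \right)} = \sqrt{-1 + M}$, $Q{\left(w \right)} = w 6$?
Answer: $- \frac{43233900}{4691} - \frac{12 \sqrt{5}}{4691} \approx -9216.4$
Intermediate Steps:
$Q{\left(w \right)} = 6 w$
$\left(\frac{1}{-157 + \left(5 \cdot 4 + H{\left(6 \right)}\right)} - 192\right) Q{\left(8 \right)} = \left(\frac{1}{-157 + \left(5 \cdot 4 + \sqrt{-1 + 6}\right)} - 192\right) 6 \cdot 8 = \left(\frac{1}{-157 + \left(20 + \sqrt{5}\right)} - 192\right) 48 = \left(\frac{1}{-137 + \sqrt{5}} - 192\right) 48 = \left(-192 + \frac{1}{-137 + \sqrt{5}}\right) 48 = -9216 + \frac{48}{-137 + \sqrt{5}}$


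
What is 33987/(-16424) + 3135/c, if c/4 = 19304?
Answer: -16926651/8343392 ≈ -2.0287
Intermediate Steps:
c = 77216 (c = 4*19304 = 77216)
33987/(-16424) + 3135/c = 33987/(-16424) + 3135/77216 = 33987*(-1/16424) + 3135*(1/77216) = -33987/16424 + 165/4064 = -16926651/8343392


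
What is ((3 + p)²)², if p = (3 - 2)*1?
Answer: 256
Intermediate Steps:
p = 1 (p = 1*1 = 1)
((3 + p)²)² = ((3 + 1)²)² = (4²)² = 16² = 256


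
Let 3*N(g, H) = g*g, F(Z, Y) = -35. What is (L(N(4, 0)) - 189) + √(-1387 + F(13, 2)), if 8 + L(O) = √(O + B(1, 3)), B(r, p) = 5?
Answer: -197 + √93/3 + 3*I*√158 ≈ -193.79 + 37.709*I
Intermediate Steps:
N(g, H) = g²/3 (N(g, H) = (g*g)/3 = g²/3)
L(O) = -8 + √(5 + O) (L(O) = -8 + √(O + 5) = -8 + √(5 + O))
(L(N(4, 0)) - 189) + √(-1387 + F(13, 2)) = ((-8 + √(5 + (⅓)*4²)) - 189) + √(-1387 - 35) = ((-8 + √(5 + (⅓)*16)) - 189) + √(-1422) = ((-8 + √(5 + 16/3)) - 189) + 3*I*√158 = ((-8 + √(31/3)) - 189) + 3*I*√158 = ((-8 + √93/3) - 189) + 3*I*√158 = (-197 + √93/3) + 3*I*√158 = -197 + √93/3 + 3*I*√158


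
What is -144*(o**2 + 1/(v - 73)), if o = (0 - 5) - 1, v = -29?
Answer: -88104/17 ≈ -5182.6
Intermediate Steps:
o = -6 (o = -5 - 1 = -6)
-144*(o**2 + 1/(v - 73)) = -144*((-6)**2 + 1/(-29 - 73)) = -144*(36 + 1/(-102)) = -144*(36 - 1/102) = -144*3671/102 = -88104/17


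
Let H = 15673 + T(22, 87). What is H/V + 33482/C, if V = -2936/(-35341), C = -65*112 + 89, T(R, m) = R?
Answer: 3988583967893/21112776 ≈ 1.8892e+5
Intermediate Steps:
C = -7191 (C = -7280 + 89 = -7191)
V = 2936/35341 (V = -2936*(-1/35341) = 2936/35341 ≈ 0.083076)
H = 15695 (H = 15673 + 22 = 15695)
H/V + 33482/C = 15695/(2936/35341) + 33482/(-7191) = 15695*(35341/2936) + 33482*(-1/7191) = 554676995/2936 - 33482/7191 = 3988583967893/21112776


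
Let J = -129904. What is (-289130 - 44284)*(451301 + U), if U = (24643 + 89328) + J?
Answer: -145157786352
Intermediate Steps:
U = -15933 (U = (24643 + 89328) - 129904 = 113971 - 129904 = -15933)
(-289130 - 44284)*(451301 + U) = (-289130 - 44284)*(451301 - 15933) = -333414*435368 = -145157786352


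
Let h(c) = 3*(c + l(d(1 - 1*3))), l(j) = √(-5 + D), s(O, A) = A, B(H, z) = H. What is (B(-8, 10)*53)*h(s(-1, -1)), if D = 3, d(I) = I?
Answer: 1272 - 1272*I*√2 ≈ 1272.0 - 1798.9*I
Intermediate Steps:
l(j) = I*√2 (l(j) = √(-5 + 3) = √(-2) = I*√2)
h(c) = 3*c + 3*I*√2 (h(c) = 3*(c + I*√2) = 3*c + 3*I*√2)
(B(-8, 10)*53)*h(s(-1, -1)) = (-8*53)*(3*(-1) + 3*I*√2) = -424*(-3 + 3*I*√2) = 1272 - 1272*I*√2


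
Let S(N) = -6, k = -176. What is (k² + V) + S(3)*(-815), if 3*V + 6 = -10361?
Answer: 97231/3 ≈ 32410.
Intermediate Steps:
V = -10367/3 (V = -2 + (⅓)*(-10361) = -2 - 10361/3 = -10367/3 ≈ -3455.7)
(k² + V) + S(3)*(-815) = ((-176)² - 10367/3) - 6*(-815) = (30976 - 10367/3) + 4890 = 82561/3 + 4890 = 97231/3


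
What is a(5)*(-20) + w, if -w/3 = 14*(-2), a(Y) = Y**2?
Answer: -416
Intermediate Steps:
w = 84 (w = -42*(-2) = -3*(-28) = 84)
a(5)*(-20) + w = 5**2*(-20) + 84 = 25*(-20) + 84 = -500 + 84 = -416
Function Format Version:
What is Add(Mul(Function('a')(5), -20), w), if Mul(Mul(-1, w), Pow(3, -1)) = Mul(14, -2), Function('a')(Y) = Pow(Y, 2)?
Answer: -416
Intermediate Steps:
w = 84 (w = Mul(-3, Mul(14, -2)) = Mul(-3, -28) = 84)
Add(Mul(Function('a')(5), -20), w) = Add(Mul(Pow(5, 2), -20), 84) = Add(Mul(25, -20), 84) = Add(-500, 84) = -416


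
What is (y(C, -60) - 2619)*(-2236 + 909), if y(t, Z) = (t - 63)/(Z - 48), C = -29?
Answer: 93805630/27 ≈ 3.4743e+6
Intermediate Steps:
y(t, Z) = (-63 + t)/(-48 + Z)
(y(C, -60) - 2619)*(-2236 + 909) = ((-63 - 29)/(-48 - 60) - 2619)*(-2236 + 909) = (-92/(-108) - 2619)*(-1327) = (-1/108*(-92) - 2619)*(-1327) = (23/27 - 2619)*(-1327) = -70690/27*(-1327) = 93805630/27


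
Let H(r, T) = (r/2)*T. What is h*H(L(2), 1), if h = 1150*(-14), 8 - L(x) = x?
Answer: -48300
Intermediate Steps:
L(x) = 8 - x
h = -16100
H(r, T) = T*r/2 (H(r, T) = (r*(1/2))*T = (r/2)*T = T*r/2)
h*H(L(2), 1) = -8050*(8 - 1*2) = -8050*(8 - 2) = -8050*6 = -16100*3 = -48300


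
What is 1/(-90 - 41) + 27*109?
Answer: 385532/131 ≈ 2943.0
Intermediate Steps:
1/(-90 - 41) + 27*109 = 1/(-131) + 2943 = -1/131 + 2943 = 385532/131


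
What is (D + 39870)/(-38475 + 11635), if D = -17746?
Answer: -5531/6710 ≈ -0.82429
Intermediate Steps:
(D + 39870)/(-38475 + 11635) = (-17746 + 39870)/(-38475 + 11635) = 22124/(-26840) = 22124*(-1/26840) = -5531/6710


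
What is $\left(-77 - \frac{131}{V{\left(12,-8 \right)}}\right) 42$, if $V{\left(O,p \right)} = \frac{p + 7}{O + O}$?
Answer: $128814$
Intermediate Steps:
$V{\left(O,p \right)} = \frac{7 + p}{2 O}$
$\left(-77 - \frac{131}{V{\left(12,-8 \right)}}\right) 42 = \left(-77 - \frac{131}{\frac{1}{2} \cdot \frac{1}{12} \left(7 - 8\right)}\right) 42 = \left(-77 - \frac{131}{\frac{1}{2} \cdot \frac{1}{12} \left(-1\right)}\right) 42 = \left(-77 - \frac{131}{- \frac{1}{24}}\right) 42 = \left(-77 - -3144\right) 42 = \left(-77 + 3144\right) 42 = 3067 \cdot 42 = 128814$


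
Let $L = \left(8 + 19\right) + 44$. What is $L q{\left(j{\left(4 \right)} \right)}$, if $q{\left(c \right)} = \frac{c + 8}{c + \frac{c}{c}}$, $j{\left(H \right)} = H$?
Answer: $\frac{852}{5} \approx 170.4$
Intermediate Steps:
$L = 71$ ($L = 27 + 44 = 71$)
$q{\left(c \right)} = \frac{8 + c}{1 + c}$ ($q{\left(c \right)} = \frac{8 + c}{c + 1} = \frac{8 + c}{1 + c}$)
$L q{\left(j{\left(4 \right)} \right)} = 71 \frac{8 + 4}{1 + 4} = 71 \cdot \frac{1}{5} \cdot 12 = 71 \cdot \frac{12}{5} = \frac{852}{5}$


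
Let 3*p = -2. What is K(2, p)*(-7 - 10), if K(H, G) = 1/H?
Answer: -17/2 ≈ -8.5000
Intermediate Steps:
p = -⅔ (p = (⅓)*(-2) = -⅔ ≈ -0.66667)
K(2, p)*(-7 - 10) = (-7 - 10)/2 = (½)*(-17) = -17/2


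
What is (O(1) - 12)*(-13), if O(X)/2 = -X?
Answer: 182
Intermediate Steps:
O(X) = -2*X (O(X) = 2*(-X) = -2*X)
(O(1) - 12)*(-13) = (-2*1 - 12)*(-13) = (-2 - 12)*(-13) = -14*(-13) = 182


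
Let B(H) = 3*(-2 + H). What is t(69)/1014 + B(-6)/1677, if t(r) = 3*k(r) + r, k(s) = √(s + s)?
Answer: 781/14534 + √138/338 ≈ 0.088492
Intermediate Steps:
k(s) = √2*√s (k(s) = √(2*s) = √2*√s)
t(r) = r + 3*√2*√r (t(r) = 3*(√2*√r) + r = 3*√2*√r + r = r + 3*√2*√r)
B(H) = -6 + 3*H
t(69)/1014 + B(-6)/1677 = (69 + 3*√2*√69)/1014 + (-6 + 3*(-6))/1677 = (69 + 3*√138)*(1/1014) + (-6 - 18)*(1/1677) = (23/338 + √138/338) - 24*1/1677 = (23/338 + √138/338) - 8/559 = 781/14534 + √138/338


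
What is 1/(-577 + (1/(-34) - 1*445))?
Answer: -34/34749 ≈ -0.00097845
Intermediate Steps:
1/(-577 + (1/(-34) - 1*445)) = 1/(-577 + (-1/34 - 445)) = 1/(-577 - 15131/34) = 1/(-34749/34) = -34/34749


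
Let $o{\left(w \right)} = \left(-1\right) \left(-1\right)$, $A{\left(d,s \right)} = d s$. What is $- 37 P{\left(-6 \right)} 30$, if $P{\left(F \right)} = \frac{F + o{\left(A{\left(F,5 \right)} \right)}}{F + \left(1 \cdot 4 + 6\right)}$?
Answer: $\frac{2775}{2} \approx 1387.5$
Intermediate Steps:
$o{\left(w \right)} = 1$
$P{\left(F \right)} = \frac{1 + F}{10 + F}$ ($P{\left(F \right)} = \frac{F + 1}{F + \left(1 \cdot 4 + 6\right)} = \frac{1 + F}{F + \left(4 + 6\right)} = \frac{1 + F}{F + 10} = \frac{1 + F}{10 + F}$)
$- 37 P{\left(-6 \right)} 30 = - 37 \frac{1 - 6}{10 - 6} \cdot 30 = - 37 \cdot \frac{1}{4} \left(-5\right) 30 = \left(-37\right) \left(- \frac{5}{4}\right) 30 = \frac{185}{4} \cdot 30 = \frac{2775}{2}$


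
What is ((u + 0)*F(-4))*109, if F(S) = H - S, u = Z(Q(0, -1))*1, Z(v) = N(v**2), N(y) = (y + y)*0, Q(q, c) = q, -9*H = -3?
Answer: 0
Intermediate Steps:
H = 1/3 (H = -1/9*(-3) = 1/3 ≈ 0.33333)
N(y) = 0 (N(y) = (2*y)*0 = 0)
Z(v) = 0
u = 0 (u = 0*1 = 0)
F(S) = 1/3 - S
((u + 0)*F(-4))*109 = ((0 + 0)*(1/3 - 1*(-4)))*109 = (0*(1/3 + 4))*109 = (0*(13/3))*109 = 0*109 = 0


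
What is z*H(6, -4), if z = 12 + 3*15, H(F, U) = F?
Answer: 342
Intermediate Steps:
z = 57 (z = 12 + 45 = 57)
z*H(6, -4) = 57*6 = 342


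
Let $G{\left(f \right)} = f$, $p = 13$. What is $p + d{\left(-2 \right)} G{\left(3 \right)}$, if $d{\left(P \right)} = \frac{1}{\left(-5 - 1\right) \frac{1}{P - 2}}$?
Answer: $15$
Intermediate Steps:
$d{\left(P \right)} = \frac{1}{3} - \frac{P}{6}$ ($d{\left(P \right)} = \frac{1}{\left(-6\right) \frac{1}{-2 + P}} = \frac{1}{3} - \frac{P}{6}$)
$p + d{\left(-2 \right)} G{\left(3 \right)} = 13 + \left(\frac{1}{3} - - \frac{1}{3}\right) 3 = 13 + \left(\frac{1}{3} + \frac{1}{3}\right) 3 = 13 + \frac{2}{3} \cdot 3 = 13 + 2 = 15$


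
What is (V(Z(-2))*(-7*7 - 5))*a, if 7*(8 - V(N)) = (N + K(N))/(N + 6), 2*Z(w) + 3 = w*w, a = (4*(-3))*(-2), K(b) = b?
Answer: -940896/91 ≈ -10340.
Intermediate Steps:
a = 24 (a = -12*(-2) = 24)
Z(w) = -3/2 + w²/2 (Z(w) = -3/2 + (w*w)/2 = -3/2 + w²/2)
V(N) = 8 - 2*N/(7*(6 + N)) (V(N) = 8 - (N + N)/(7*(N + 6)) = 8 - 2*N/(7*(6 + N)))
(V(Z(-2))*(-7*7 - 5))*a = ((6*(56 + 9*(-3/2 + (½)*(-2)²))/(7*(6 + (-3/2 + (½)*(-2)²))))*(-7*7 - 5))*24 = ((6*(56 + 9*(-3/2 + (½)*4))/(7*(6 + (-3/2 + (½)*4))))*(-49 - 5))*24 = ((6*(56 + 9*(-3/2 + 2))/(7*(6 + (-3/2 + 2))))*(-54))*24 = ((6*(56 + 9*(½))/(7*(6 + ½)))*(-54))*24 = ((6*(56 + 9/2)/(7*(13/2)))*(-54))*24 = (((6/7)*(2/13)*(121/2))*(-54))*24 = ((726/91)*(-54))*24 = -39204/91*24 = -940896/91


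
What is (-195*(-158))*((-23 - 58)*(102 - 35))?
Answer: -167205870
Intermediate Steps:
(-195*(-158))*((-23 - 58)*(102 - 35)) = 30810*(-81*67) = 30810*(-5427) = -167205870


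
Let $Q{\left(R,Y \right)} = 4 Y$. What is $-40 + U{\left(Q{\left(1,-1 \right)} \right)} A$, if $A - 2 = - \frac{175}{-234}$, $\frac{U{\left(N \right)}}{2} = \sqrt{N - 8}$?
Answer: $-40 + \frac{1286 i \sqrt{3}}{117} \approx -40.0 + 19.038 i$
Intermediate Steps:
$U{\left(N \right)} = 2 \sqrt{-8 + N}$ ($U{\left(N \right)} = 2 \sqrt{N - 8} = 2 \sqrt{-8 + N}$)
$A = \frac{643}{234}$ ($A = 2 - \frac{175}{-234} = 2 - - \frac{175}{234} = 2 + \frac{175}{234} = \frac{643}{234} \approx 2.7479$)
$-40 + U{\left(Q{\left(1,-1 \right)} \right)} A = -40 + 2 \sqrt{-8 + 4 \left(-1\right)} \frac{643}{234} = -40 + 2 \sqrt{-8 - 4} \cdot \frac{643}{234} = -40 + 2 \sqrt{-12} \cdot \frac{643}{234} = -40 + 2 \cdot 2 i \sqrt{3} \cdot \frac{643}{234} = -40 + 4 i \sqrt{3} \cdot \frac{643}{234} = -40 + \frac{1286 i \sqrt{3}}{117}$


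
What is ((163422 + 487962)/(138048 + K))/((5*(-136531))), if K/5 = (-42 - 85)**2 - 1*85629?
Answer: 162846/35745863765 ≈ 4.5557e-6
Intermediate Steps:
K = -347500 (K = 5*((-42 - 85)**2 - 1*85629) = 5*((-127)**2 - 85629) = 5*(16129 - 85629) = 5*(-69500) = -347500)
((163422 + 487962)/(138048 + K))/((5*(-136531))) = ((163422 + 487962)/(138048 - 347500))/((5*(-136531))) = (651384/(-209452))/(-682655) = (651384*(-1/209452))*(-1/682655) = -162846/52363*(-1/682655) = 162846/35745863765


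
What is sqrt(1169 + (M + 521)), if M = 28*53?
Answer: 23*sqrt(6) ≈ 56.338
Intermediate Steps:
M = 1484
sqrt(1169 + (M + 521)) = sqrt(1169 + (1484 + 521)) = sqrt(1169 + 2005) = sqrt(3174) = 23*sqrt(6)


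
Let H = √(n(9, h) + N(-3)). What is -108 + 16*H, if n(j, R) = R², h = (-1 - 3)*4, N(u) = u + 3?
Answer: 148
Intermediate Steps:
N(u) = 3 + u
h = -16 (h = -4*4 = -16)
H = 16 (H = √((-16)² + (3 - 3)) = √(256 + 0) = √256 = 16)
-108 + 16*H = -108 + 16*16 = -108 + 256 = 148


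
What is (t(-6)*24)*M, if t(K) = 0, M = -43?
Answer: 0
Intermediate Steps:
(t(-6)*24)*M = (0*24)*(-43) = 0*(-43) = 0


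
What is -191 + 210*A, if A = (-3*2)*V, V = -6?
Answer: 7369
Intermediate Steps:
A = 36 (A = -3*2*(-6) = -6*(-6) = 36)
-191 + 210*A = -191 + 210*36 = -191 + 7560 = 7369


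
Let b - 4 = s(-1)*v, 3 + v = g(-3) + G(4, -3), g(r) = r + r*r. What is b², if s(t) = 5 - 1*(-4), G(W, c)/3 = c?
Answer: 2500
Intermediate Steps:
G(W, c) = 3*c
s(t) = 9 (s(t) = 5 + 4 = 9)
g(r) = r + r²
v = -6 (v = -3 + (-3*(1 - 3) + 3*(-3)) = -3 + (-3*(-2) - 9) = -3 + (6 - 9) = -3 - 3 = -6)
b = -50 (b = 4 + 9*(-6) = 4 - 54 = -50)
b² = (-50)² = 2500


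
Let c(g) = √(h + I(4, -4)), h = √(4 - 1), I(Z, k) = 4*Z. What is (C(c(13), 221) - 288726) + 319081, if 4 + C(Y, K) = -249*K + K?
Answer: -24457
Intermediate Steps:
h = √3 ≈ 1.7320
c(g) = √(16 + √3) (c(g) = √(√3 + 4*4) = √(√3 + 16) = √(16 + √3))
C(Y, K) = -4 - 248*K (C(Y, K) = -4 + (-249*K + K) = -4 - 248*K)
(C(c(13), 221) - 288726) + 319081 = ((-4 - 248*221) - 288726) + 319081 = ((-4 - 54808) - 288726) + 319081 = (-54812 - 288726) + 319081 = -343538 + 319081 = -24457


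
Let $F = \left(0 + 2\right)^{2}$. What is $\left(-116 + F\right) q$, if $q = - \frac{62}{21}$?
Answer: $\frac{992}{3} \approx 330.67$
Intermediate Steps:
$F = 4$ ($F = 2^{2} = 4$)
$q = - \frac{62}{21}$ ($q = \left(-62\right) \frac{1}{21} = - \frac{62}{21} \approx -2.9524$)
$\left(-116 + F\right) q = \left(-116 + 4\right) \left(- \frac{62}{21}\right) = \left(-112\right) \left(- \frac{62}{21}\right) = \frac{992}{3}$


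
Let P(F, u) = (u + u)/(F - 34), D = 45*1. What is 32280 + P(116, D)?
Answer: 1323525/41 ≈ 32281.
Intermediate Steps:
D = 45
P(F, u) = 2*u/(-34 + F) (P(F, u) = (2*u)/(-34 + F) = 2*u/(-34 + F))
32280 + P(116, D) = 32280 + 2*45/(-34 + 116) = 32280 + 2*45/82 = 32280 + 2*45*(1/82) = 32280 + 45/41 = 1323525/41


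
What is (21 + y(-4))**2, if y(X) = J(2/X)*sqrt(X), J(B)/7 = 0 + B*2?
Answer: 245 - 588*I ≈ 245.0 - 588.0*I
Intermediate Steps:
J(B) = 14*B (J(B) = 7*(0 + B*2) = 7*(0 + 2*B) = 7*(2*B) = 14*B)
y(X) = 28/sqrt(X) (y(X) = (14*(2/X))*sqrt(X) = (28/X)*sqrt(X) = 28/sqrt(X))
(21 + y(-4))**2 = (21 + 28/sqrt(-4))**2 = (21 + 28*(-I/2))**2 = (21 - 14*I)**2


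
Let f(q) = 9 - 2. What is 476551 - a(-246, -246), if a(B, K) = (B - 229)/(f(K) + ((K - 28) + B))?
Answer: 12866852/27 ≈ 4.7655e+5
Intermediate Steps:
f(q) = 7
a(B, K) = (-229 + B)/(-21 + B + K) (a(B, K) = (B - 229)/(7 + ((K - 28) + B)) = (-229 + B)/(7 + ((-28 + K) + B)) = (-229 + B)/(7 + (-28 + B + K)) = (-229 + B)/(-21 + B + K))
476551 - a(-246, -246) = 476551 - (-229 - 246)/(-21 - 246 - 246) = 476551 - (-475)/(-513) = 476551 - (-1)*(-475)/513 = 476551 - 1*25/27 = 476551 - 25/27 = 12866852/27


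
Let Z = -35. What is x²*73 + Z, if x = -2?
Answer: 257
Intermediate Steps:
x²*73 + Z = (-2)²*73 - 35 = 4*73 - 35 = 292 - 35 = 257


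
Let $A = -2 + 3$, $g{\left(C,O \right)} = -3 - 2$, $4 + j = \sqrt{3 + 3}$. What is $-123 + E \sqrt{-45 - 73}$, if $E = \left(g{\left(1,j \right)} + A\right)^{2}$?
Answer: $-123 + 16 i \sqrt{118} \approx -123.0 + 173.8 i$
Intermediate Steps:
$j = -4 + \sqrt{6}$ ($j = -4 + \sqrt{3 + 3} = -4 + \sqrt{6} \approx -1.5505$)
$g{\left(C,O \right)} = -5$ ($g{\left(C,O \right)} = -3 - 2 = -5$)
$A = 1$
$E = 16$ ($E = \left(-5 + 1\right)^{2} = \left(-4\right)^{2} = 16$)
$-123 + E \sqrt{-45 - 73} = -123 + 16 \sqrt{-45 - 73} = -123 + 16 \sqrt{-118} = -123 + 16 i \sqrt{118}$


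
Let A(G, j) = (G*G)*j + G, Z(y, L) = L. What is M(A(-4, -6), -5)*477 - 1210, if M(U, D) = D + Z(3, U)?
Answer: -51295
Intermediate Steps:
A(G, j) = G + j*G² (A(G, j) = G²*j + G = j*G² + G = G + j*G²)
M(U, D) = D + U
M(A(-4, -6), -5)*477 - 1210 = (-5 - 4*(1 - 4*(-6)))*477 - 1210 = (-5 - 4*(1 + 24))*477 - 1210 = (-5 - 4*25)*477 - 1210 = (-5 - 100)*477 - 1210 = -105*477 - 1210 = -50085 - 1210 = -51295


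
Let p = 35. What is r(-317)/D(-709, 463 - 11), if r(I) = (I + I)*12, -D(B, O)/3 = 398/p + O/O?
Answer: 88760/433 ≈ 204.99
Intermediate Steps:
D(B, O) = -1299/35 (D(B, O) = -3*(398/35 + O/O) = -3*(398*(1/35) + 1) = -3*(398/35 + 1) = -3*433/35 = -1299/35)
r(I) = 24*I (r(I) = (2*I)*12 = 24*I)
r(-317)/D(-709, 463 - 11) = (24*(-317))/(-1299/35) = -7608*(-35/1299) = 88760/433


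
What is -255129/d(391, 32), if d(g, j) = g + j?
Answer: -85043/141 ≈ -603.14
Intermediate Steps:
-255129/d(391, 32) = -255129/(391 + 32) = -255129/423 = -255129*1/423 = -85043/141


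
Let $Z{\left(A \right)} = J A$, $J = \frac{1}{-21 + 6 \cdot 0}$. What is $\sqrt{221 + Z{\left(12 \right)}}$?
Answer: $\frac{\sqrt{10801}}{7} \approx 14.847$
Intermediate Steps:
$J = - \frac{1}{21}$ ($J = \frac{1}{-21 + 0} = \frac{1}{-21} = - \frac{1}{21} \approx -0.047619$)
$Z{\left(A \right)} = - \frac{A}{21}$
$\sqrt{221 + Z{\left(12 \right)}} = \sqrt{221 - \frac{4}{7}} = \sqrt{\frac{1543}{7}} = \frac{\sqrt{10801}}{7}$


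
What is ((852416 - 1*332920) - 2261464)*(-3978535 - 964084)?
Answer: 8609884134192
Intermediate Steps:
((852416 - 1*332920) - 2261464)*(-3978535 - 964084) = ((852416 - 332920) - 2261464)*(-4942619) = (519496 - 2261464)*(-4942619) = -1741968*(-4942619) = 8609884134192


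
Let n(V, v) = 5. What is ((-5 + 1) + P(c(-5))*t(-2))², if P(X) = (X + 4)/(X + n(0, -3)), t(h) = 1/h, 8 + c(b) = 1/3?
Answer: 5625/256 ≈ 21.973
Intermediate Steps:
c(b) = -23/3 (c(b) = -8 + 1/3 = -8 + ⅓ = -23/3)
P(X) = (4 + X)/(5 + X) (P(X) = (X + 4)/(X + 5) = (4 + X)/(5 + X))
((-5 + 1) + P(c(-5))*t(-2))² = ((-5 + 1) + ((4 - 23/3)/(5 - 23/3))/(-2))² = (-4 + (-11/3/(-8/3))*(-½))² = (-4 - 3/8*(-11/3)*(-½))² = (-4 + (11/8)*(-½))² = (-4 - 11/16)² = (-75/16)² = 5625/256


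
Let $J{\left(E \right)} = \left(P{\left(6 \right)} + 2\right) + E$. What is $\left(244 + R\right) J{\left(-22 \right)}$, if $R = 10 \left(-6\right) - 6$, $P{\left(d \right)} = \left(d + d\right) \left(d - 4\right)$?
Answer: $712$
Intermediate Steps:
$P{\left(d \right)} = 2 d \left(-4 + d\right)$
$J{\left(E \right)} = 26 + E$ ($J{\left(E \right)} = \left(2 \cdot 6 \left(-4 + 6\right) + 2\right) + E = \left(2 \cdot 6 \cdot 2 + 2\right) + E = \left(24 + 2\right) + E = 26 + E$)
$R = -66$ ($R = -60 - 6 = -66$)
$\left(244 + R\right) J{\left(-22 \right)} = \left(244 - 66\right) \left(26 - 22\right) = 178 \cdot 4 = 712$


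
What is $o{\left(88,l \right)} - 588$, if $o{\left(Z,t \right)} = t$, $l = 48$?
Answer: $-540$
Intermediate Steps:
$o{\left(88,l \right)} - 588 = 48 - 588 = -540$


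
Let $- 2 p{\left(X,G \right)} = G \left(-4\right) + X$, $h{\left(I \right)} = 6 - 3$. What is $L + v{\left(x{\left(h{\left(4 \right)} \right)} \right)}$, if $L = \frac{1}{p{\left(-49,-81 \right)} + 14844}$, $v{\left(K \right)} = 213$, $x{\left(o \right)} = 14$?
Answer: $\frac{6264971}{29413} \approx 213.0$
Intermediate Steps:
$h{\left(I \right)} = 3$
$p{\left(X,G \right)} = 2 G - \frac{X}{2}$ ($p{\left(X,G \right)} = - \frac{G \left(-4\right) + X}{2} = - \frac{- 4 G + X}{2} = - \frac{X - 4 G}{2} = 2 G - \frac{X}{2}$)
$L = \frac{2}{29413}$ ($L = \frac{1}{\left(2 \left(-81\right) - - \frac{49}{2}\right) + 14844} = \frac{1}{\left(-162 + \frac{49}{2}\right) + 14844} = \frac{1}{- \frac{275}{2} + 14844} = \frac{1}{\frac{29413}{2}} = \frac{2}{29413} \approx 6.7997 \cdot 10^{-5}$)
$L + v{\left(x{\left(h{\left(4 \right)} \right)} \right)} = \frac{2}{29413} + 213 = \frac{6264971}{29413}$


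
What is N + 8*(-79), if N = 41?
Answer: -591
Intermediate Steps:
N + 8*(-79) = 41 + 8*(-79) = 41 - 632 = -591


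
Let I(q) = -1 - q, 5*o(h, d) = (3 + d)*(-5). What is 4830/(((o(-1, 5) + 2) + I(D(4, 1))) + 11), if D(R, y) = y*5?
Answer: -4830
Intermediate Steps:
D(R, y) = 5*y
o(h, d) = -3 - d (o(h, d) = ((3 + d)*(-5))/5 = (-15 - 5*d)/5 = -3 - d)
4830/(((o(-1, 5) + 2) + I(D(4, 1))) + 11) = 4830/((((-3 - 1*5) + 2) + (-1 - 5)) + 11) = 4830/((((-3 - 5) + 2) + (-1 - 1*5)) + 11) = 4830/(((-8 + 2) + (-1 - 5)) + 11) = 4830/((-6 - 6) + 11) = 4830/(-12 + 11) = 4830/(-1) = 4830*(-1) = -4830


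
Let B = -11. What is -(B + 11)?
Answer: 0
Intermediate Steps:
-(B + 11) = -(-11 + 11) = -1*0 = 0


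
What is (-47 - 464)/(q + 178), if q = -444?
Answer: 73/38 ≈ 1.9211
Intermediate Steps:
(-47 - 464)/(q + 178) = (-47 - 464)/(-444 + 178) = -511/(-266) = -511*(-1/266) = 73/38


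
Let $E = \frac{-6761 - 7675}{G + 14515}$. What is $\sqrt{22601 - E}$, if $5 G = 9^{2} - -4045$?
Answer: $\frac{\sqrt{14774244464909}}{25567} \approx 150.34$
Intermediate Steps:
$G = \frac{4126}{5}$ ($G = \frac{9^{2} - -4045}{5} = \frac{81 + 4045}{5} = \frac{1}{5} \cdot 4126 = \frac{4126}{5} \approx 825.2$)
$E = - \frac{24060}{25567}$ ($E = \frac{-6761 - 7675}{\frac{4126}{5} + 14515} = - \frac{14436}{\frac{76701}{5}} = \left(-14436\right) \frac{5}{76701} = - \frac{24060}{25567} \approx -0.94106$)
$\sqrt{22601 - E} = \sqrt{22601 - - \frac{24060}{25567}} = \sqrt{22601 + \frac{24060}{25567}} = \sqrt{\frac{577863827}{25567}} = \frac{\sqrt{14774244464909}}{25567}$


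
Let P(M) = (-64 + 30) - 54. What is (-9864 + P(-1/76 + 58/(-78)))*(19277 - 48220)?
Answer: 288040736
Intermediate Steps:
P(M) = -88 (P(M) = -34 - 54 = -88)
(-9864 + P(-1/76 + 58/(-78)))*(19277 - 48220) = (-9864 - 88)*(19277 - 48220) = -9952*(-28943) = 288040736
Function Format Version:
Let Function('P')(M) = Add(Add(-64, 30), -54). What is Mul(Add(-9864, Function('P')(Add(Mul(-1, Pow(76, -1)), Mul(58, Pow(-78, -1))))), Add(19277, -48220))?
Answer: 288040736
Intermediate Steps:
Function('P')(M) = -88 (Function('P')(M) = Add(-34, -54) = -88)
Mul(Add(-9864, Function('P')(Add(Mul(-1, Pow(76, -1)), Mul(58, Pow(-78, -1))))), Add(19277, -48220)) = Mul(Add(-9864, -88), Add(19277, -48220)) = Mul(-9952, -28943) = 288040736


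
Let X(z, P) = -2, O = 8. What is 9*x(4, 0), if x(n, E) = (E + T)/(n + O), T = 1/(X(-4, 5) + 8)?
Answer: 1/8 ≈ 0.12500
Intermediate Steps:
T = 1/6 (T = 1/(-2 + 8) = 1/6 ≈ 0.16667)
x(n, E) = (1/6 + E)/(8 + n) (x(n, E) = (E + 1/6)/(n + 8) = (1/6 + E)/(8 + n))
9*x(4, 0) = 9*((1/6 + 0)/(8 + 4)) = 9*((1/6)/12) = 9*((1/12)*(1/6)) = 9*(1/72) = 1/8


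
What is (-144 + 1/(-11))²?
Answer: 2512225/121 ≈ 20762.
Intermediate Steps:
(-144 + 1/(-11))² = (-144 - 1/11)² = (-1585/11)² = 2512225/121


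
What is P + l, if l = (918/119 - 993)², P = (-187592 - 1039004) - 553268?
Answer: -39644727/49 ≈ -8.0908e+5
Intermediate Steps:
P = -1779864 (P = -1226596 - 553268 = -1779864)
l = 47568609/49 (l = (918*(1/119) - 993)² = (54/7 - 993)² = (-6897/7)² = 47568609/49 ≈ 9.7079e+5)
P + l = -1779864 + 47568609/49 = -39644727/49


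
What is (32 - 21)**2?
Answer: 121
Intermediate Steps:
(32 - 21)**2 = 11**2 = 121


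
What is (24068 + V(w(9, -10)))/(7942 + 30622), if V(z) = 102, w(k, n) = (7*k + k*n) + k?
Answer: 12085/19282 ≈ 0.62675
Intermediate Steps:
w(k, n) = 8*k + k*n
(24068 + V(w(9, -10)))/(7942 + 30622) = (24068 + 102)/(7942 + 30622) = 24170/38564 = 24170*(1/38564) = 12085/19282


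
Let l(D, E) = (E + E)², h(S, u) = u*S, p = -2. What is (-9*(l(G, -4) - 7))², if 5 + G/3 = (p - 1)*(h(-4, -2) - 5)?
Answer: 263169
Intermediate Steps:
h(S, u) = S*u
G = -42 (G = -15 + 3*((-2 - 1)*(-4*(-2) - 5)) = -15 + 3*(-3*(8 - 5)) = -15 + 3*(-3*3) = -15 + 3*(-9) = -15 - 27 = -42)
l(D, E) = 4*E² (l(D, E) = (2*E)² = 4*E²)
(-9*(l(G, -4) - 7))² = (-9*(4*(-4)² - 7))² = (-9*(4*16 - 7))² = (-9*(64 - 7))² = (-9*57)² = (-513)² = 263169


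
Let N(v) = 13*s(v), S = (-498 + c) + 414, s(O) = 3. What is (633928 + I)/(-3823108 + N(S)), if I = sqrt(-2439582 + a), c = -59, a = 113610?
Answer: -633928/3823069 - 2*I*sqrt(581493)/3823069 ≈ -0.16582 - 0.00039892*I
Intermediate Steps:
S = -143 (S = (-498 - 59) + 414 = -557 + 414 = -143)
N(v) = 39 (N(v) = 13*3 = 39)
I = 2*I*sqrt(581493) (I = sqrt(-2439582 + 113610) = sqrt(-2325972) = 2*I*sqrt(581493) ≈ 1525.1*I)
(633928 + I)/(-3823108 + N(S)) = (633928 + 2*I*sqrt(581493))/(-3823108 + 39) = (633928 + 2*I*sqrt(581493))/(-3823069) = (633928 + 2*I*sqrt(581493))*(-1/3823069) = -633928/3823069 - 2*I*sqrt(581493)/3823069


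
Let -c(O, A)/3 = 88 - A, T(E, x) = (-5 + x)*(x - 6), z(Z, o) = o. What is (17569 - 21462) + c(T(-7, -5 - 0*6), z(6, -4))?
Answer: -4169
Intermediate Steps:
T(E, x) = (-6 + x)*(-5 + x) (T(E, x) = (-5 + x)*(-6 + x) = (-6 + x)*(-5 + x))
c(O, A) = -264 + 3*A (c(O, A) = -3*(88 - A) = -264 + 3*A)
(17569 - 21462) + c(T(-7, -5 - 0*6), z(6, -4)) = (17569 - 21462) + (-264 + 3*(-4)) = -3893 + (-264 - 12) = -3893 - 276 = -4169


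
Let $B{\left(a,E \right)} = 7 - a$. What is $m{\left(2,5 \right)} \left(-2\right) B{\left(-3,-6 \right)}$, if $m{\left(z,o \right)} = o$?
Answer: $-100$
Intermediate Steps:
$m{\left(2,5 \right)} \left(-2\right) B{\left(-3,-6 \right)} = 5 \left(-2\right) \left(7 - -3\right) = - 10 \left(7 + 3\right) = \left(-10\right) 10 = -100$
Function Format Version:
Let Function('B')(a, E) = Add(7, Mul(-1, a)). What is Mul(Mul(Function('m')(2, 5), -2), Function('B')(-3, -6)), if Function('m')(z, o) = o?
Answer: -100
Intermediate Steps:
Mul(Mul(Function('m')(2, 5), -2), Function('B')(-3, -6)) = Mul(Mul(5, -2), Add(7, Mul(-1, -3))) = Mul(-10, Add(7, 3)) = Mul(-10, 10) = -100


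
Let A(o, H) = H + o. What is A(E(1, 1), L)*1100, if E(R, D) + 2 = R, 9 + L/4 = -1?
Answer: -45100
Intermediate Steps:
L = -40 (L = -36 + 4*(-1) = -36 - 4 = -40)
E(R, D) = -2 + R
A(E(1, 1), L)*1100 = (-40 + (-2 + 1))*1100 = (-40 - 1)*1100 = -41*1100 = -45100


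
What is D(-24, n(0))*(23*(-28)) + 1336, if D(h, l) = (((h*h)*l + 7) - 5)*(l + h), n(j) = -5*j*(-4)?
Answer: 32248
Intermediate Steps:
n(j) = 20*j
D(h, l) = (2 + l*h**2)*(h + l) (D(h, l) = ((h**2*l + 7) - 5)*(h + l) = ((l*h**2 + 7) - 5)*(h + l) = ((7 + l*h**2) - 5)*(h + l) = (2 + l*h**2)*(h + l))
D(-24, n(0))*(23*(-28)) + 1336 = (2*(-24) + 2*(20*0) + (20*0)*(-24)**3 + (-24)**2*(20*0)**2)*(23*(-28)) + 1336 = (-48 + 2*0 + 0*(-13824) + 576*0**2)*(-644) + 1336 = (-48 + 0 + 0 + 576*0)*(-644) + 1336 = (-48 + 0 + 0 + 0)*(-644) + 1336 = -48*(-644) + 1336 = 30912 + 1336 = 32248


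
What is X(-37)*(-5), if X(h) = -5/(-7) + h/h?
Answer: -60/7 ≈ -8.5714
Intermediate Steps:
X(h) = 12/7 (X(h) = -5*(-⅐) + 1 = 5/7 + 1 = 12/7)
X(-37)*(-5) = (12/7)*(-5) = -60/7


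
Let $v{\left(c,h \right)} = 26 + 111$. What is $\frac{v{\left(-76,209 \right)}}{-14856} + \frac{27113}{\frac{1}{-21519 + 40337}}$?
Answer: $\frac{7579715919367}{14856} \approx 5.1021 \cdot 10^{8}$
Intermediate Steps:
$v{\left(c,h \right)} = 137$
$\frac{v{\left(-76,209 \right)}}{-14856} + \frac{27113}{\frac{1}{-21519 + 40337}} = \frac{137}{-14856} + \frac{27113}{\frac{1}{-21519 + 40337}} = 137 \left(- \frac{1}{14856}\right) + \frac{27113}{\frac{1}{18818}} = - \frac{137}{14856} + 27113 \frac{1}{\frac{1}{18818}} = - \frac{137}{14856} + 27113 \cdot 18818 = - \frac{137}{14856} + 510212434 = \frac{7579715919367}{14856}$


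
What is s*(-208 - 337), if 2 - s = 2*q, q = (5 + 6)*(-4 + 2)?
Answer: -25070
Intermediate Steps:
q = -22 (q = 11*(-2) = -22)
s = 46 (s = 2 - 2*(-22) = 2 - 1*(-44) = 2 + 44 = 46)
s*(-208 - 337) = 46*(-208 - 337) = 46*(-545) = -25070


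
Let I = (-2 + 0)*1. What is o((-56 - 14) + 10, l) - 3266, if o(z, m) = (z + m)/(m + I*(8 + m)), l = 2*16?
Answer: -39185/12 ≈ -3265.4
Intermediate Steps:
I = -2 (I = -2*1 = -2)
l = 32
o(z, m) = (m + z)/(-16 - m) (o(z, m) = (z + m)/(m - 2*(8 + m)) = (m + z)/(m + (-16 - 2*m)) = (m + z)/(-16 - m))
o((-56 - 14) + 10, l) - 3266 = (-1*32 - ((-56 - 14) + 10))/(16 + 32) - 3266 = (-32 - (-70 + 10))/48 - 3266 = (-32 - 1*(-60))/48 - 3266 = (-32 + 60)/48 - 3266 = (1/48)*28 - 3266 = 7/12 - 3266 = -39185/12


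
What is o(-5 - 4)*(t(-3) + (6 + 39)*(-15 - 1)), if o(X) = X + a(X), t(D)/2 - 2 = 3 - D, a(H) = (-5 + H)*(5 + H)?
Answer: -33088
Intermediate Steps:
t(D) = 10 - 2*D (t(D) = 4 + 2*(3 - D) = 4 + (6 - 2*D) = 10 - 2*D)
o(X) = -25 + X + X² (o(X) = X + (-25 + X²) = -25 + X + X²)
o(-5 - 4)*(t(-3) + (6 + 39)*(-15 - 1)) = (-25 + (-5 - 4) + (-5 - 4)²)*((10 - 2*(-3)) + (6 + 39)*(-15 - 1)) = (-25 - 9 + (-9)²)*((10 + 6) + 45*(-16)) = (-25 - 9 + 81)*(16 - 720) = 47*(-704) = -33088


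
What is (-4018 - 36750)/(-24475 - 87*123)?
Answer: 5096/4397 ≈ 1.1590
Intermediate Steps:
(-4018 - 36750)/(-24475 - 87*123) = -40768/(-24475 - 10701) = -40768/(-35176) = -40768*(-1/35176) = 5096/4397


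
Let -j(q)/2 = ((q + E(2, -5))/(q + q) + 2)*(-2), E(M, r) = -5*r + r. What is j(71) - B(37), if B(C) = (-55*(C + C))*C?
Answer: 10692640/71 ≈ 1.5060e+5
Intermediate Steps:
B(C) = -110*C² (B(C) = (-110*C)*C = -110*C²)
E(M, r) = -4*r
j(q) = 8 + 2*(20 + q)/q (j(q) = -2*((q - 4*(-5))/(q + q) + 2)*(-2) = -2*((q + 20)/((2*q)) + 2)*(-2) = -2*((20 + q)*(1/(2*q)) + 2)*(-2) = -2*((20 + q)/(2*q) + 2)*(-2) = -2*(2 + (20 + q)/(2*q))*(-2) = -2*(-4 - (20 + q)/q) = 8 + 2*(20 + q)/q)
j(71) - B(37) = (10 + 40/71) - (-110)*37² = (10 + 40*(1/71)) - (-110)*1369 = (10 + 40/71) - 1*(-150590) = 750/71 + 150590 = 10692640/71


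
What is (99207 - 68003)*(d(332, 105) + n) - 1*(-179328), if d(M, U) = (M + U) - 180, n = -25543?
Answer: -788845016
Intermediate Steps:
d(M, U) = -180 + M + U
(99207 - 68003)*(d(332, 105) + n) - 1*(-179328) = (99207 - 68003)*((-180 + 332 + 105) - 25543) - 1*(-179328) = 31204*(257 - 25543) + 179328 = 31204*(-25286) + 179328 = -789024344 + 179328 = -788845016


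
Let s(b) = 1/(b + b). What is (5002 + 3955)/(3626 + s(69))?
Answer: 1236066/500389 ≈ 2.4702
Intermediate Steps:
s(b) = 1/(2*b)
(5002 + 3955)/(3626 + s(69)) = (5002 + 3955)/(3626 + (1/2)/69) = 8957/(3626 + (1/2)*(1/69)) = 8957/(3626 + 1/138) = 8957/(500389/138) = 8957*(138/500389) = 1236066/500389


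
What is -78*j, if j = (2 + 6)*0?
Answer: 0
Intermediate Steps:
j = 0 (j = 8*0 = 0)
-78*j = -78*0 = 0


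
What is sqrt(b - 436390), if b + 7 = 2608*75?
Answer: I*sqrt(240797) ≈ 490.71*I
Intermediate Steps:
b = 195593 (b = -7 + 2608*75 = -7 + 195600 = 195593)
sqrt(b - 436390) = sqrt(195593 - 436390) = sqrt(-240797) = I*sqrt(240797)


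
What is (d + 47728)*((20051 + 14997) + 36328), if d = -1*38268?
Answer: 675216960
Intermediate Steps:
d = -38268
(d + 47728)*((20051 + 14997) + 36328) = (-38268 + 47728)*((20051 + 14997) + 36328) = 9460*(35048 + 36328) = 9460*71376 = 675216960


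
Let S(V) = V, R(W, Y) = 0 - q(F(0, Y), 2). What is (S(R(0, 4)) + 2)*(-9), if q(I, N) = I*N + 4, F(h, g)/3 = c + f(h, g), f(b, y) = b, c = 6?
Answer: 342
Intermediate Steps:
F(h, g) = 18 + 3*h (F(h, g) = 3*(6 + h) = 18 + 3*h)
q(I, N) = 4 + I*N
R(W, Y) = -40 (R(W, Y) = 0 - (4 + (18 + 3*0)*2) = 0 - (4 + (18 + 0)*2) = 0 - (4 + 18*2) = 0 - (4 + 36) = 0 - 1*40 = 0 - 40 = -40)
(S(R(0, 4)) + 2)*(-9) = (-40 + 2)*(-9) = -38*(-9) = 342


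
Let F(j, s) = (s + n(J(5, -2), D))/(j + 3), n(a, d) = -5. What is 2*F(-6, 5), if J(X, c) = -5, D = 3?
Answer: 0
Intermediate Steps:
F(j, s) = (-5 + s)/(3 + j) (F(j, s) = (s - 5)/(j + 3) = (-5 + s)/(3 + j))
2*F(-6, 5) = 2*((-5 + 5)/(3 - 6)) = 2*(0/(-3)) = 2*(-⅓*0) = 2*0 = 0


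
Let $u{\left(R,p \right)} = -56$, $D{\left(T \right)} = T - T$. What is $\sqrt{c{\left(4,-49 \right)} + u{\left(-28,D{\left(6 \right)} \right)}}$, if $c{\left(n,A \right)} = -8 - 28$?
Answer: $2 i \sqrt{23} \approx 9.5917 i$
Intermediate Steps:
$D{\left(T \right)} = 0$
$c{\left(n,A \right)} = -36$ ($c{\left(n,A \right)} = -8 - 28 = -36$)
$\sqrt{c{\left(4,-49 \right)} + u{\left(-28,D{\left(6 \right)} \right)}} = \sqrt{-36 - 56} = \sqrt{-92} = 2 i \sqrt{23}$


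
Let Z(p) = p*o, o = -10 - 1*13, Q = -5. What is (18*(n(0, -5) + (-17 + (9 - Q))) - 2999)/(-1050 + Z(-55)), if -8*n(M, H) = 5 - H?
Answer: -6151/430 ≈ -14.305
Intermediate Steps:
n(M, H) = -5/8 + H/8 (n(M, H) = -(5 - H)/8 = -5/8 + H/8)
o = -23 (o = -10 - 13 = -23)
Z(p) = -23*p (Z(p) = p*(-23) = -23*p)
(18*(n(0, -5) + (-17 + (9 - Q))) - 2999)/(-1050 + Z(-55)) = (18*((-5/8 + (⅛)*(-5)) + (-17 + (9 - 1*(-5)))) - 2999)/(-1050 - 23*(-55)) = (18*((-5/8 - 5/8) + (-17 + (9 + 5))) - 2999)/(-1050 + 1265) = (18*(-5/4 + (-17 + 14)) - 2999)/215 = (18*(-5/4 - 3) - 2999)*(1/215) = (18*(-17/4) - 2999)*(1/215) = (-153/2 - 2999)*(1/215) = -6151/2*1/215 = -6151/430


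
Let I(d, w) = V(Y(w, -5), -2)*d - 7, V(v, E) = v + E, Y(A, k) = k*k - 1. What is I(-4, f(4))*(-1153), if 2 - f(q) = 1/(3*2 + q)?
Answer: 109535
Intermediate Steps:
Y(A, k) = -1 + k**2 (Y(A, k) = k**2 - 1 = -1 + k**2)
V(v, E) = E + v
f(q) = 2 - 1/(6 + q) (f(q) = 2 - 1/(3*2 + q) = 2 - 1/(6 + q))
I(d, w) = -7 + 22*d (I(d, w) = (-2 + (-1 + (-5)**2))*d - 7 = (-2 + (-1 + 25))*d - 7 = (-2 + 24)*d - 7 = 22*d - 7 = -7 + 22*d)
I(-4, f(4))*(-1153) = (-7 + 22*(-4))*(-1153) = (-7 - 88)*(-1153) = -95*(-1153) = 109535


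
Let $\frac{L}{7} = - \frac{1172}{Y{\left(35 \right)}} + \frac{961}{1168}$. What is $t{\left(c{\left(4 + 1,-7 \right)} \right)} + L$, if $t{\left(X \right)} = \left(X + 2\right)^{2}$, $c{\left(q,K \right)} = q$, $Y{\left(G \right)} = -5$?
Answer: $\frac{9902067}{5840} \approx 1695.6$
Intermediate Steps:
$t{\left(X \right)} = \left(2 + X\right)^{2}$
$L = \frac{9615907}{5840}$ ($L = 7 \left(- \frac{1172}{-5} + \frac{961}{1168}\right) = 7 \left(\left(-1172\right) \left(- \frac{1}{5}\right) + 961 \cdot \frac{1}{1168}\right) = 7 \left(\frac{1172}{5} + \frac{961}{1168}\right) = 7 \cdot \frac{1373701}{5840} = \frac{9615907}{5840} \approx 1646.6$)
$t{\left(c{\left(4 + 1,-7 \right)} \right)} + L = \left(2 + \left(4 + 1\right)\right)^{2} + \frac{9615907}{5840} = \left(2 + 5\right)^{2} + \frac{9615907}{5840} = 7^{2} + \frac{9615907}{5840} = 49 + \frac{9615907}{5840} = \frac{9902067}{5840}$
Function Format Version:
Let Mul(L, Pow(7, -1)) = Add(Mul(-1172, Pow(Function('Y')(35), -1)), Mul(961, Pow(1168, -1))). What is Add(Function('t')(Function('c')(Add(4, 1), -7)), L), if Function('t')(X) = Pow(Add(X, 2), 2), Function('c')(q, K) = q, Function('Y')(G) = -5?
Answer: Rational(9902067, 5840) ≈ 1695.6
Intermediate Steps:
Function('t')(X) = Pow(Add(2, X), 2)
L = Rational(9615907, 5840) (L = Mul(7, Add(Mul(-1172, Pow(-5, -1)), Mul(961, Pow(1168, -1)))) = Mul(7, Add(Mul(-1172, Rational(-1, 5)), Mul(961, Rational(1, 1168)))) = Mul(7, Add(Rational(1172, 5), Rational(961, 1168))) = Mul(7, Rational(1373701, 5840)) = Rational(9615907, 5840) ≈ 1646.6)
Add(Function('t')(Function('c')(Add(4, 1), -7)), L) = Add(Pow(Add(2, Add(4, 1)), 2), Rational(9615907, 5840)) = Add(Pow(Add(2, 5), 2), Rational(9615907, 5840)) = Add(Pow(7, 2), Rational(9615907, 5840)) = Add(49, Rational(9615907, 5840)) = Rational(9902067, 5840)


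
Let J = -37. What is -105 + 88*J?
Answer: -3361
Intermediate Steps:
-105 + 88*J = -105 + 88*(-37) = -105 - 3256 = -3361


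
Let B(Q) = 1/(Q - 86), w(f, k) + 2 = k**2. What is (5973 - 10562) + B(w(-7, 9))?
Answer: -32124/7 ≈ -4589.1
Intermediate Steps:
w(f, k) = -2 + k**2
B(Q) = 1/(-86 + Q)
(5973 - 10562) + B(w(-7, 9)) = (5973 - 10562) + 1/(-86 + (-2 + 9**2)) = -4589 + 1/(-86 + (-2 + 81)) = -4589 + 1/(-86 + 79) = -4589 + 1/(-7) = -4589 - 1/7 = -32124/7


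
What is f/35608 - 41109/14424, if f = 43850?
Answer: -34638203/21400408 ≈ -1.6186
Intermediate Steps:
f/35608 - 41109/14424 = 43850/35608 - 41109/14424 = 43850*(1/35608) - 41109*1/14424 = 21925/17804 - 13703/4808 = -34638203/21400408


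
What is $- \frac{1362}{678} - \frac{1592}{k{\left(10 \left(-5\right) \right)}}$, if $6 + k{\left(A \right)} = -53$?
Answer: $\frac{166503}{6667} \approx 24.974$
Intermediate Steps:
$k{\left(A \right)} = -59$ ($k{\left(A \right)} = -6 - 53 = -59$)
$- \frac{1362}{678} - \frac{1592}{k{\left(10 \left(-5\right) \right)}} = - \frac{1362}{678} - \frac{1592}{-59} = \left(-1362\right) \frac{1}{678} - - \frac{1592}{59} = - \frac{227}{113} + \frac{1592}{59} = \frac{166503}{6667}$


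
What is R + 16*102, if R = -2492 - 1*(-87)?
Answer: -773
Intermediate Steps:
R = -2405 (R = -2492 + 87 = -2405)
R + 16*102 = -2405 + 16*102 = -2405 + 1632 = -773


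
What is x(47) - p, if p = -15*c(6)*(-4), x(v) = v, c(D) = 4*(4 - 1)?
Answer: -673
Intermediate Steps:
c(D) = 12 (c(D) = 4*3 = 12)
p = 720 (p = -15*12*(-4) = -180*(-4) = 720)
x(47) - p = 47 - 1*720 = 47 - 720 = -673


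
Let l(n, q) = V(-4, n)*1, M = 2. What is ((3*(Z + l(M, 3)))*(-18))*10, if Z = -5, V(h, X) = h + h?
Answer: 7020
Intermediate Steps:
V(h, X) = 2*h
l(n, q) = -8 (l(n, q) = (2*(-4))*1 = -8*1 = -8)
((3*(Z + l(M, 3)))*(-18))*10 = ((3*(-5 - 8))*(-18))*10 = ((3*(-13))*(-18))*10 = -39*(-18)*10 = 702*10 = 7020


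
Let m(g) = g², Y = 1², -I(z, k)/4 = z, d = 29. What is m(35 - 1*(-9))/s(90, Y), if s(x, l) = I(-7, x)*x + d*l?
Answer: 1936/2549 ≈ 0.75951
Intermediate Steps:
I(z, k) = -4*z
Y = 1
s(x, l) = 28*x + 29*l (s(x, l) = (-4*(-7))*x + 29*l = 28*x + 29*l)
m(35 - 1*(-9))/s(90, Y) = (35 - 1*(-9))²/(28*90 + 29*1) = (35 + 9)²/(2520 + 29) = 44²/2549 = 1936*(1/2549) = 1936/2549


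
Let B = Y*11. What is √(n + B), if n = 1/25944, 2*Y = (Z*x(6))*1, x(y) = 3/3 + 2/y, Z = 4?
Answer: 5*√21937814/4324 ≈ 5.4160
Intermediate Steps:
x(y) = 1 + 2/y (x(y) = 3*(⅓) + 2/y = 1 + 2/y)
Y = 8/3 (Y = ((4*((2 + 6)/6))*1)/2 = ((4*((⅙)*8))*1)/2 = ((4*(4/3))*1)/2 = ((16/3)*1)/2 = (½)*(16/3) = 8/3 ≈ 2.6667)
B = 88/3 (B = (8/3)*11 = 88/3 ≈ 29.333)
n = 1/25944 ≈ 3.8545e-5
√(n + B) = √(1/25944 + 88/3) = √(253675/8648) = 5*√21937814/4324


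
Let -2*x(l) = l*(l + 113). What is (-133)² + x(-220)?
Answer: 5919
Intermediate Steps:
x(l) = -l*(113 + l)/2 (x(l) = -l*(l + 113)/2 = -l*(113 + l)/2)
(-133)² + x(-220) = (-133)² - ½*(-220)*(113 - 220) = 17689 - ½*(-220)*(-107) = 17689 - 11770 = 5919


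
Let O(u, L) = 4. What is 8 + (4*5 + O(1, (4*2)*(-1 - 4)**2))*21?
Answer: 512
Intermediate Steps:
8 + (4*5 + O(1, (4*2)*(-1 - 4)**2))*21 = 8 + (4*5 + 4)*21 = 8 + (20 + 4)*21 = 8 + 24*21 = 8 + 504 = 512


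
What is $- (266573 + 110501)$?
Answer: $-377074$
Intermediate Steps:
$- (266573 + 110501) = \left(-1\right) 377074 = -377074$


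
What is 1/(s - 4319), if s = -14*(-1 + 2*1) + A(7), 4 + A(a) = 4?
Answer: -1/4333 ≈ -0.00023079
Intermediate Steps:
A(a) = 0 (A(a) = -4 + 4 = 0)
s = -14 (s = -14*(-1 + 2*1) + 0 = -14*(-1 + 2) + 0 = -14*1 + 0 = -14 + 0 = -14)
1/(s - 4319) = 1/(-14 - 4319) = 1/(-4333) = -1/4333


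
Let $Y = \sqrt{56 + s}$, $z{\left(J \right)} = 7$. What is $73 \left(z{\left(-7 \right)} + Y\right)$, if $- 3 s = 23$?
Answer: $511 + \frac{73 \sqrt{435}}{3} \approx 1018.5$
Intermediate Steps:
$s = - \frac{23}{3}$ ($s = \left(- \frac{1}{3}\right) 23 = - \frac{23}{3} \approx -7.6667$)
$Y = \frac{\sqrt{435}}{3}$ ($Y = \sqrt{56 - \frac{23}{3}} = \sqrt{\frac{145}{3}} = \frac{\sqrt{435}}{3} \approx 6.9522$)
$73 \left(z{\left(-7 \right)} + Y\right) = 73 \left(7 + \frac{\sqrt{435}}{3}\right) = 511 + \frac{73 \sqrt{435}}{3}$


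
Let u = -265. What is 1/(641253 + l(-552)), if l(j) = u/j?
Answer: 552/353971921 ≈ 1.5594e-6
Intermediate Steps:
l(j) = -265/j
1/(641253 + l(-552)) = 1/(641253 - 265/(-552)) = 1/(641253 - 265*(-1/552)) = 1/(641253 + 265/552) = 1/(353971921/552) = 552/353971921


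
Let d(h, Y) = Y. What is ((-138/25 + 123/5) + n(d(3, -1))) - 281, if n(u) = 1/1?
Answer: -6523/25 ≈ -260.92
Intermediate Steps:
n(u) = 1
((-138/25 + 123/5) + n(d(3, -1))) - 281 = ((-138/25 + 123/5) + 1) - 281 = (477/25 + 1) - 281 = 502/25 - 281 = -6523/25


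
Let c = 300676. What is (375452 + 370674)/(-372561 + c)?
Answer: -746126/71885 ≈ -10.379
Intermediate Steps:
(375452 + 370674)/(-372561 + c) = (375452 + 370674)/(-372561 + 300676) = 746126/(-71885) = 746126*(-1/71885) = -746126/71885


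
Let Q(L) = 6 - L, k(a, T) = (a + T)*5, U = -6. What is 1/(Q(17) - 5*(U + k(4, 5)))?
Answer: -1/206 ≈ -0.0048544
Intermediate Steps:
k(a, T) = 5*T + 5*a (k(a, T) = (T + a)*5 = 5*T + 5*a)
1/(Q(17) - 5*(U + k(4, 5))) = 1/((6 - 1*17) - 5*(-6 + (5*5 + 5*4))) = 1/((6 - 17) - 5*(-6 + (25 + 20))) = 1/(-11 - 5*(-6 + 45)) = 1/(-11 - 5*39) = 1/(-11 - 195) = 1/(-206) = -1/206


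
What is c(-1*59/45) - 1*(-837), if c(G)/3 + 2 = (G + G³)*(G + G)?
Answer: 1174205897/1366875 ≈ 859.04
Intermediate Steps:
c(G) = -6 + 6*G*(G + G³) (c(G) = -6 + 3*((G + G³)*(G + G)) = -6 + 3*((G + G³)*(2*G)) = -6 + 3*(2*G*(G + G³)) = -6 + 6*G*(G + G³))
c(-1*59/45) - 1*(-837) = (-6 + 6*(-1*59/45)² + 6*(-1*59/45)⁴) - 1*(-837) = (-6 + 6*(-59*1/45)² + 6*(-59*1/45)⁴) + 837 = (-6 + 6*(-59/45)² + 6*(-59/45)⁴) + 837 = (-6 + 6*(3481/2025) + 6*(12117361/4100625)) + 837 = (-6 + 6962/675 + 24234722/1366875) + 837 = 30131522/1366875 + 837 = 1174205897/1366875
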